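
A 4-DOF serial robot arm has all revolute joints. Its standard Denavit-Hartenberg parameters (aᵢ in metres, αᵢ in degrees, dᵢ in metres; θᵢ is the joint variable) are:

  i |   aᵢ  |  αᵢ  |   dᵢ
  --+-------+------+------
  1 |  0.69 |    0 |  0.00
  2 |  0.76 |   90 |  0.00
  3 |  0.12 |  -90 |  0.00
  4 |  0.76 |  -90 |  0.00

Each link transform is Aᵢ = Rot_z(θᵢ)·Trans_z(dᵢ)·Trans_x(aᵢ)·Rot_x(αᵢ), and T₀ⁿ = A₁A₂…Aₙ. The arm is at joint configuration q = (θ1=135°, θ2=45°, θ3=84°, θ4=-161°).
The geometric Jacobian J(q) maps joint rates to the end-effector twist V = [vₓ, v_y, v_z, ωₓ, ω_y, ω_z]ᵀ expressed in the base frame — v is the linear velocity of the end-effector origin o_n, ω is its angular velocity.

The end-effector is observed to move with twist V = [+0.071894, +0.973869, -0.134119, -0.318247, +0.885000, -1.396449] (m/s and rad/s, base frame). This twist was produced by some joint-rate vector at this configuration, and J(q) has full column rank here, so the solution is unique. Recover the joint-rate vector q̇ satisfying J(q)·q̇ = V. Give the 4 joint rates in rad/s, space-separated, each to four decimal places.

o_n = [-1.1853, 0.7353, -0.5953]
J₁: ẑ×o_n = [-0.7353, -1.1853, 0.0000], ω = ẑ
J2: z=[0.0000, 0.0000, 1.0000] o=[-0.4879, 0.4879, 0.0000] → [-0.2474, -0.6974, 0.0000, 0.0000, 0.0000, 1.0000]
J3: z=[0.0000, 1.0000, 0.0000] o=[-1.2479, 0.4879, 0.0000] → [-0.5953, 0.0000, -0.0626, 0.0000, 1.0000, 0.0000]
J4: z=[0.9945, -0.0000, 0.1045] o=[-1.2604, 0.4879, 0.1193] → [-0.0259, 0.7186, 0.2461, 0.9945, -0.0000, 0.1045]
q̇ = J⁺·V = [-0.5190, -0.8440, 0.8850, -0.3200]

-0.5190 -0.8440 0.8850 -0.3200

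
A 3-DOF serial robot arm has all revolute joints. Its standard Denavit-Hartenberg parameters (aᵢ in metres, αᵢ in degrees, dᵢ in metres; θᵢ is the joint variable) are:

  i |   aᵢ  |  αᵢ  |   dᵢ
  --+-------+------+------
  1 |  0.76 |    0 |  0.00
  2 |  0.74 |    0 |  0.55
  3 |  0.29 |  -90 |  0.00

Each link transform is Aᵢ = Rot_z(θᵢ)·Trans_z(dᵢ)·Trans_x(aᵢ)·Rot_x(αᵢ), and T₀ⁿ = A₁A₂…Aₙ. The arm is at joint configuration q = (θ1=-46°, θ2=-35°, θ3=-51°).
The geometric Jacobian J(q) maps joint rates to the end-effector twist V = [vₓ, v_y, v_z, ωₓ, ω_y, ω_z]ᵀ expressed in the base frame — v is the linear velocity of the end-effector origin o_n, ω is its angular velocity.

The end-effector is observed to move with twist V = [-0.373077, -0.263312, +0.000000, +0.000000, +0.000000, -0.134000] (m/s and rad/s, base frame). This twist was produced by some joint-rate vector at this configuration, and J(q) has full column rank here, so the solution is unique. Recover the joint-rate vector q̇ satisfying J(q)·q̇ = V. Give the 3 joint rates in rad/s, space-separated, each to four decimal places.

o_n = [0.4497, -1.4931, 0.5500]
J₁: ẑ×o_n = [1.4931, 0.4497, -0.0000], ω = ẑ
J2: z=[0.0000, 0.0000, 1.0000] o=[0.5279, -0.5467, 0.0000] → [0.9464, -0.0783, 0.0000, 0.0000, 0.0000, 1.0000]
J3: z=[0.0000, 0.0000, 1.0000] o=[0.6437, -1.2776, 0.5500] → [0.2155, -0.1940, 0.0000, 0.0000, 0.0000, 1.0000]
q̇ = J⁺·V = [-0.5320, 0.4590, -0.0610]

-0.5320 0.4590 -0.0610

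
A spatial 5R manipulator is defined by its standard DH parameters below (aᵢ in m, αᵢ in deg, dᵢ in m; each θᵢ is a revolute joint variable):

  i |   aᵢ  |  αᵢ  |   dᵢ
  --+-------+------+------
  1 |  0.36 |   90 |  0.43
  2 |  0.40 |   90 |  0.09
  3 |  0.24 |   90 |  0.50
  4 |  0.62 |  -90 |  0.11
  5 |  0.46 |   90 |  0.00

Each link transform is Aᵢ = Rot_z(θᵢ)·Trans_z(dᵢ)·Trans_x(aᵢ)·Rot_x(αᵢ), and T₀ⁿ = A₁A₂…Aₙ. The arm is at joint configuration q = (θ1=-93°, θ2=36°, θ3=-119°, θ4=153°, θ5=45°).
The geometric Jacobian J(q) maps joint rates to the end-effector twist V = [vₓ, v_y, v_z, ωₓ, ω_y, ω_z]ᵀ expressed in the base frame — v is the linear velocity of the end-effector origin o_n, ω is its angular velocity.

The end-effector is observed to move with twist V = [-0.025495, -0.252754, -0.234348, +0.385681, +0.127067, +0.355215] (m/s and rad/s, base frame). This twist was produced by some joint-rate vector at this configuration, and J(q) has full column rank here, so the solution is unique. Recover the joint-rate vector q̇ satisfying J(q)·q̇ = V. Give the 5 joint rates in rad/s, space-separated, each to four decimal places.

o_n = [-0.5964, -1.5892, 0.1957]
J₁: ẑ×o_n = [1.5892, -0.5964, 0.0000], ω = ẑ
J2: z=[-0.9986, 0.0523, 0.0000] o=[-0.0188, -0.3595, 0.4300] → [-0.0123, -0.2340, 1.2583, -0.9986, 0.0523, 0.0000]
J3: z=[-0.0308, -0.5870, -0.8090] o=[-0.1257, -0.6780, 0.6651] → [-0.4617, 0.3664, -0.2483, -0.0308, -0.5870, -0.8090]
J4: z=[-0.4471, 0.7320, -0.5141] o=[0.0735, -0.8884, 0.1922] → [-0.3577, 0.3459, 0.8037, -0.4471, 0.7320, -0.5141]
J5: z=[-0.3784, 0.3660, 0.8502] o=[-0.4782, -1.1642, 0.0654] → [0.4091, -0.0512, 0.2041, -0.3784, 0.3660, 0.8502]
q̇ = J⁺·V = [-0.2720, -0.0740, -0.8790, -0.3660, -0.3200]

-0.2720 -0.0740 -0.8790 -0.3660 -0.3200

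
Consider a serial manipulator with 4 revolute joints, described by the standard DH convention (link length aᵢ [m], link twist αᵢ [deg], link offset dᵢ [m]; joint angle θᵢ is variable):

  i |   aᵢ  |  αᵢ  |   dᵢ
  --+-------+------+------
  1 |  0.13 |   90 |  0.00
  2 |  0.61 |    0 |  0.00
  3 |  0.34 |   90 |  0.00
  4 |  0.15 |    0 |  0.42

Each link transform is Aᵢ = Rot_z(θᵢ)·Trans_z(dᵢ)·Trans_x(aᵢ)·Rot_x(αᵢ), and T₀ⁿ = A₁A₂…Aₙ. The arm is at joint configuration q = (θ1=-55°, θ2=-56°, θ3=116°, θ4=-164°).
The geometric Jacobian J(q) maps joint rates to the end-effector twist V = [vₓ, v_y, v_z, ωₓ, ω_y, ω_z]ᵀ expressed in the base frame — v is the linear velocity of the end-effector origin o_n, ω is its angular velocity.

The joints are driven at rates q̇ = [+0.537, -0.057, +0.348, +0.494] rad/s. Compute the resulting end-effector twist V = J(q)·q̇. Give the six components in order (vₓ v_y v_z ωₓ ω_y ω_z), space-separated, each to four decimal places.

o_n = [0.5689, -0.7403, -0.5461]
J₁: ẑ×o_n = [0.7403, 0.5689, -0.0000], ω = ẑ
J2: z=[-0.8192, -0.5736, 0.0000] o=[0.0746, -0.1065, 0.0000] → [0.3133, -0.4474, 0.8027, -0.8192, -0.5736, 0.0000]
J3: z=[-0.8192, -0.5736, 0.0000] o=[0.2702, -0.3859, -0.5057] → [0.0232, -0.0331, 0.4616, -0.8192, -0.5736, 0.0000]
J4: z=[0.4967, -0.7094, -0.5000] o=[0.3677, -0.5252, -0.2113] → [0.1300, 0.0658, 0.0358, 0.4967, -0.7094, -0.5000]
V = J·q̇ = [0.4520, 0.3519, 0.1326, 0.0070, -0.5174, 0.2900]

0.4520 0.3519 0.1326 0.0070 -0.5174 0.2900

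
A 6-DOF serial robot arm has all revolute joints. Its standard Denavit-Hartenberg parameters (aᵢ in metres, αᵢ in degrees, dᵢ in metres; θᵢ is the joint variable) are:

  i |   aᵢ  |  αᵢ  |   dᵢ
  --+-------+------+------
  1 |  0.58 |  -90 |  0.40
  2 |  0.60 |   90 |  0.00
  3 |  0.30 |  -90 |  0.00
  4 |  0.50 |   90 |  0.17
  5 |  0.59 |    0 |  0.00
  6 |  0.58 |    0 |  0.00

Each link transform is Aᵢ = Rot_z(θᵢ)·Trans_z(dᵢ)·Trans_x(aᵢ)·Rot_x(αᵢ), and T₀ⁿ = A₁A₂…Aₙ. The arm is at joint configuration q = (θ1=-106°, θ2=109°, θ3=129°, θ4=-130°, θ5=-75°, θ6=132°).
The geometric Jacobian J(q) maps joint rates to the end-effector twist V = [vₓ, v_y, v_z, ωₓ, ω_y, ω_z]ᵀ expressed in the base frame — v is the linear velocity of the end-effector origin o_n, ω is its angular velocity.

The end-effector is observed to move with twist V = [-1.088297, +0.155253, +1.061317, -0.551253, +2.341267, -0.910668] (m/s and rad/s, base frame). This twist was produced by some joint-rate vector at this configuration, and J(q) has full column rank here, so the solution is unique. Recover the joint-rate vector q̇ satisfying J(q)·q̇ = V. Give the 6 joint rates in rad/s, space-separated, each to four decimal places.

o_n = [-0.5806, -0.9175, -0.5373]
J₁: ẑ×o_n = [0.9175, -0.5806, 0.0000], ω = ẑ
J2: z=[0.9613, -0.2756, 0.0000] o=[-0.1599, -0.5575, 0.4000] → [0.2583, 0.9009, -0.4620, 0.9613, -0.2756, 0.0000]
J3: z=[-0.2606, -0.9089, -0.3256] o=[-0.1060, -0.3698, -0.1673] → [0.1579, 0.0581, -0.2885, -0.2606, -0.9089, -0.3256]
J4: z=[-0.6747, -0.0697, 0.7348] o=[0.1011, -0.4931, 0.0112] → [0.3501, -0.8710, 0.2388, -0.6747, -0.0697, 0.7348]
J5: z=[-0.3615, 0.8992, -0.2466] o=[-0.3353, -0.7209, -0.1798] → [-0.3699, -0.0687, 0.2916, -0.3615, 0.8992, -0.2466]
J6: z=[-0.3615, 0.8992, -0.2466] o=[-0.0491, -0.7472, -0.6951] → [0.0999, 0.1881, 0.5395, -0.3615, 0.8992, -0.2466]
q̇ = J⁺·V = [-0.4040, -0.7680, -0.9400, -0.6470, 0.5980, 0.7700]

-0.4040 -0.7680 -0.9400 -0.6470 0.5980 0.7700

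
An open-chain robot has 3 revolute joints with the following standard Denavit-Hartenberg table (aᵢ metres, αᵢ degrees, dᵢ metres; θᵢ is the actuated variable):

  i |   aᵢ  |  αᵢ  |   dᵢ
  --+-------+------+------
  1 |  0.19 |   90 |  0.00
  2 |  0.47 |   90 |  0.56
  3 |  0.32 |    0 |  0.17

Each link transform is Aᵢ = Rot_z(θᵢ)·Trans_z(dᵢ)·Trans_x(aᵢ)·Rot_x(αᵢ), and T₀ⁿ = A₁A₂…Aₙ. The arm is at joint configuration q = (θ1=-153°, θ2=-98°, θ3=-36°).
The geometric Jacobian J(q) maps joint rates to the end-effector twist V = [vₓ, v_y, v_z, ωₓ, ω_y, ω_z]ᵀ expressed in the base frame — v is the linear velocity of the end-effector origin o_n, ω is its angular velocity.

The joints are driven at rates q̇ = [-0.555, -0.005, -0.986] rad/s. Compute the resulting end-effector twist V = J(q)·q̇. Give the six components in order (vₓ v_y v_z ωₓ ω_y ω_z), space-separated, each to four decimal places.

o_n = [-0.0978, 0.3676, -0.6981]
J₁: ẑ×o_n = [-0.3676, -0.0978, 0.0000], ω = ẑ
J2: z=[-0.4540, 0.8910, 0.0000] o=[-0.1693, -0.0863, 0.0000] → [-0.6220, -0.3169, -0.2698, -0.4540, 0.8910, 0.0000]
J3: z=[0.8823, 0.4496, 0.1392] o=[-0.3652, 0.4424, -0.4654] → [-0.0942, 0.2426, -0.1863, 0.8823, 0.4496, 0.1392]
V = J·q̇ = [0.3000, -0.1833, 0.1850, -0.8677, -0.4477, -0.6922]

0.3000 -0.1833 0.1850 -0.8677 -0.4477 -0.6922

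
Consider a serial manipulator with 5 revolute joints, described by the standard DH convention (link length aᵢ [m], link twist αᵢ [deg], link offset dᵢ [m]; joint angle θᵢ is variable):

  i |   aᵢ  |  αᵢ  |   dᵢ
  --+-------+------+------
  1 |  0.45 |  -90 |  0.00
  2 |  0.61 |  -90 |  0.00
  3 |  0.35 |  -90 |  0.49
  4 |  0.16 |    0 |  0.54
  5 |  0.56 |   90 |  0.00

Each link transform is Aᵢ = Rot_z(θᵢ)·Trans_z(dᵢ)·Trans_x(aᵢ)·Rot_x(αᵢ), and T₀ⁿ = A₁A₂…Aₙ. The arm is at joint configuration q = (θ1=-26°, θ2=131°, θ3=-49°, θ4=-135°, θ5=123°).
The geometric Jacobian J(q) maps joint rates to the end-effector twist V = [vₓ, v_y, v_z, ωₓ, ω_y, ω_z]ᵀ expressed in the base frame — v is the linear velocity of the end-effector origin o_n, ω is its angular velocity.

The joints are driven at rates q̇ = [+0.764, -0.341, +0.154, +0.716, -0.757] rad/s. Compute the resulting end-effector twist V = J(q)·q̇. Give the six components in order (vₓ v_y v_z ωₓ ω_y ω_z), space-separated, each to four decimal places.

o_n = [-0.8829, 0.6953, -0.6844]
J₁: ẑ×o_n = [-0.6953, -0.8829, 0.0000], ω = ẑ
J2: z=[0.4384, 0.8988, 0.0000] o=[0.4045, -0.1973, 0.0000] → [-0.6151, 0.3000, 1.5483, 0.4384, 0.8988, 0.0000]
J3: z=[-0.6783, 0.3308, 0.6561] o=[0.0448, -0.0218, -0.4604] → [-0.5446, -0.7605, -0.1795, -0.6783, 0.3308, 0.6561]
J4: z=[-0.7326, -0.3726, -0.5696] o=[-0.3072, 0.4437, -0.3122] → [0.2820, 0.0552, -0.3988, -0.7326, -0.3726, -0.5696]
J5: z=[-0.7326, -0.3726, -0.5696] o=[-0.7732, 0.1819, -0.4895] → [0.3650, -0.0803, -0.4170, -0.7326, -0.3726, -0.5696]
V = J·q̇ = [-0.4798, -0.7936, -0.5255, -0.2239, -0.2403, 0.8884]

-0.4798 -0.7936 -0.5255 -0.2239 -0.2403 0.8884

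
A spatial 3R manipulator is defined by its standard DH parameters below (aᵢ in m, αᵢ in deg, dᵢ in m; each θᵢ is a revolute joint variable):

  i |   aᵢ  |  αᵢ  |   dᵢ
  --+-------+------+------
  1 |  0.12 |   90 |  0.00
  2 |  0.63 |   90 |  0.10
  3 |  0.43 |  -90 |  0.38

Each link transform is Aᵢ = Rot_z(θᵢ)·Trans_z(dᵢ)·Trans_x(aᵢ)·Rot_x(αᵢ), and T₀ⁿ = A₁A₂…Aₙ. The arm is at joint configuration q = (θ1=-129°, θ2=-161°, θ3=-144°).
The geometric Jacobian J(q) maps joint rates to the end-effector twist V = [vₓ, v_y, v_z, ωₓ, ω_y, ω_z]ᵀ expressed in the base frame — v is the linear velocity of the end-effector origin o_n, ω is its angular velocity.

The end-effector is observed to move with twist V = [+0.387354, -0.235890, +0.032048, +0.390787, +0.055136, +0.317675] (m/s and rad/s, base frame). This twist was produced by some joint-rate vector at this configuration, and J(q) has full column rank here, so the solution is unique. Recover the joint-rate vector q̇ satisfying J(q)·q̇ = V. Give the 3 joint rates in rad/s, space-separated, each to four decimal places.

-0.5210 -0.2690 0.8870

o_n = [0.2889, 0.1141, 0.2674]
J₁: ẑ×o_n = [-0.1141, 0.2889, 0.0000], ω = ẑ
J2: z=[-0.7771, 0.6293, 0.0000] o=[-0.0755, -0.0933, 0.0000] → [0.1683, 0.2078, -0.3905, -0.7771, 0.6293, 0.0000]
J3: z=[0.2049, 0.2530, 0.9455] o=[0.2216, 0.4326, -0.2051] → [0.4207, -0.0332, -0.0823, 0.2049, 0.2530, 0.9455]
q̇ = J⁺·V = [-0.5210, -0.2690, 0.8870]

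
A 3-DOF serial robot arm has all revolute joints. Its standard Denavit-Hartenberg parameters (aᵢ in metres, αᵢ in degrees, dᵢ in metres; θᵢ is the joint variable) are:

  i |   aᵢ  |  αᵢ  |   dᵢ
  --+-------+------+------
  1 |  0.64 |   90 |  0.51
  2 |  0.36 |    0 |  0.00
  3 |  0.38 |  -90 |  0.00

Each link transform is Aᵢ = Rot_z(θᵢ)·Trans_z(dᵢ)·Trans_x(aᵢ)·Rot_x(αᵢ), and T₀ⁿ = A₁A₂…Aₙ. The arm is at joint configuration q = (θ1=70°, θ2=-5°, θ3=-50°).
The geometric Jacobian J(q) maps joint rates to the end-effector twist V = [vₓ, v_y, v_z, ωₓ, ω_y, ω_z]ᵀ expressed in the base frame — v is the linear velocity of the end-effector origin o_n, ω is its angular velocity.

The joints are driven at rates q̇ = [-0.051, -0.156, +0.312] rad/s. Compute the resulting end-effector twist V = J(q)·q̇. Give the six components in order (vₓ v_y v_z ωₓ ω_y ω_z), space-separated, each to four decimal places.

0.0732 0.0198 -0.0219 0.1466 -0.0534 -0.0510

o_n = [0.4161, 1.1432, 0.1673]
J₁: ẑ×o_n = [-1.1432, 0.4161, 0.0000], ω = ẑ
J2: z=[0.9397, -0.3420, 0.0000] o=[0.2189, 0.6014, 0.5100] → [0.1172, 0.3220, 0.5766, 0.9397, -0.3420, 0.0000]
J3: z=[0.9397, -0.3420, 0.0000] o=[0.3416, 0.9384, 0.4786] → [0.1065, 0.2925, 0.2180, 0.9397, -0.3420, 0.0000]
V = J·q̇ = [0.0732, 0.0198, -0.0219, 0.1466, -0.0534, -0.0510]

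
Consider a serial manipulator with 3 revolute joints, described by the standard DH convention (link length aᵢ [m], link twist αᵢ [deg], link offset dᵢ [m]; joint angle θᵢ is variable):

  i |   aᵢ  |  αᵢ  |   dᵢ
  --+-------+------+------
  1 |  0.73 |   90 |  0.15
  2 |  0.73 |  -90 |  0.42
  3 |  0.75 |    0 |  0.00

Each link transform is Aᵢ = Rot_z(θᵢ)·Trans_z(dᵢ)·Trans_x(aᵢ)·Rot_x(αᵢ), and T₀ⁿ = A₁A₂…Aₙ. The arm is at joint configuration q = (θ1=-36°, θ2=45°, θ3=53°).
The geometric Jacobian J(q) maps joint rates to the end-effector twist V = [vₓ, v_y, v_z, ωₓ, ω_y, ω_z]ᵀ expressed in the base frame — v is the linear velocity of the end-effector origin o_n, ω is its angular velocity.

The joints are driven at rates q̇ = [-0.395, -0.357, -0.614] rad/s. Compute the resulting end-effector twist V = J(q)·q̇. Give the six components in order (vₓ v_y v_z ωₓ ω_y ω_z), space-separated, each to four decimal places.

-0.0175 -1.0941 -0.0382 0.5611 0.0336 -0.8292

o_n = [1.3716, -0.7753, 0.9853]
J₁: ẑ×o_n = [0.7753, 1.3716, -0.0000], ω = ẑ
J2: z=[-0.5878, -0.8090, 0.0000] o=[0.5906, -0.4291, 0.1500] → [-0.6758, 0.4910, 0.8353, -0.5878, -0.8090, 0.0000]
J3: z=[-0.5721, 0.4156, 0.7071] o=[0.7613, -1.0723, 0.6662] → [-0.0773, 0.6141, -0.4235, -0.5721, 0.4156, 0.7071]
V = J·q̇ = [-0.0175, -1.0941, -0.0382, 0.5611, 0.0336, -0.8292]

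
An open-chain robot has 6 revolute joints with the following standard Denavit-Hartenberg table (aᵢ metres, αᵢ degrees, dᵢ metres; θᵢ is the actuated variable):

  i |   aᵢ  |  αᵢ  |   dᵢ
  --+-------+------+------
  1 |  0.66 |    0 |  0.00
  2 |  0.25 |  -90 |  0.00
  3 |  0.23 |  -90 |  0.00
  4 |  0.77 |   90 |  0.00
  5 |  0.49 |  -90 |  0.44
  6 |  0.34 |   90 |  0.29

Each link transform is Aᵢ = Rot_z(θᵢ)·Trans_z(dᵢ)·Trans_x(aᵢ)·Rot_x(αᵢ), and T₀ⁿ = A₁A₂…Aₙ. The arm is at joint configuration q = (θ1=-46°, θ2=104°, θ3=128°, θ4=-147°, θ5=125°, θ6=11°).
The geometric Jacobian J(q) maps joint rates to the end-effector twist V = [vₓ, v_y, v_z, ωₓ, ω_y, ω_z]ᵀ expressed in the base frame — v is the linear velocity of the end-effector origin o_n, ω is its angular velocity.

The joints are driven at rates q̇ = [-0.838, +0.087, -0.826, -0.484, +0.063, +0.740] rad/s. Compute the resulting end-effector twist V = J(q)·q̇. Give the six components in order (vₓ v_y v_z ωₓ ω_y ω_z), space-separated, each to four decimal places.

-0.8655 -0.7868 -0.5867 1.2500 -0.2811 -1.6839

o_n = [0.6258, -0.7391, 0.3324]
J₁: ẑ×o_n = [0.7391, 0.6258, -0.0000], ω = ẑ
J2: z=[0.0000, 0.0000, 1.0000] o=[0.4585, -0.4748, 0.0000] → [0.2643, 0.1673, -0.0000, 0.0000, 0.0000, 1.0000]
J3: z=[-0.8480, 0.5299, 0.0000] o=[0.5910, -0.2628, 0.0000] → [0.1761, 0.2819, 0.3855, -0.8480, 0.5299, 0.0000]
J4: z=[-0.4176, -0.6683, 0.6157] o=[0.5159, -0.3828, -0.1812] → [-0.1239, 0.2821, 0.2222, -0.4176, -0.6683, 0.6157]
J5: z=[0.8889, -0.1601, 0.4292] o=[0.3710, 0.1766, 0.3276] → [0.3922, 0.1051, -0.7732, 0.8889, -0.1601, 0.4292]
J6: z=[0.3937, -0.2118, -0.8945] o=[0.6474, -0.3663, 0.5779] → [-0.2815, 0.1160, -0.1514, 0.3937, -0.2118, -0.8945]
V = J·q̇ = [-0.8655, -0.7868, -0.5867, 1.2500, -0.2811, -1.6839]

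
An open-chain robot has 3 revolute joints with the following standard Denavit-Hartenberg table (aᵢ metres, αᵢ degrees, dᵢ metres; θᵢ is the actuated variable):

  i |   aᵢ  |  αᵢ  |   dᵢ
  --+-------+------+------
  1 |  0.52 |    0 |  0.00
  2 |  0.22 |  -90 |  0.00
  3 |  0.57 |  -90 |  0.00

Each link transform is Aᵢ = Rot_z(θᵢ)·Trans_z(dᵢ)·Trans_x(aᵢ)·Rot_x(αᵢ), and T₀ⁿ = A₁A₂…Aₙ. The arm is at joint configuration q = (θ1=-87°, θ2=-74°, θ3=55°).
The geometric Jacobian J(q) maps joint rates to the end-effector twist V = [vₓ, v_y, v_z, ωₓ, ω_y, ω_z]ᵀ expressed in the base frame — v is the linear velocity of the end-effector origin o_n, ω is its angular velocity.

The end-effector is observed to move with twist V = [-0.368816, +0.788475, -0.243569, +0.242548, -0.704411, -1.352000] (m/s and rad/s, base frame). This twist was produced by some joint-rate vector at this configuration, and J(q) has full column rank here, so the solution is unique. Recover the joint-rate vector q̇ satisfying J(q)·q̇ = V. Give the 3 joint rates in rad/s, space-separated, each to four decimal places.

-0.8800 -0.4720 0.7450

o_n = [-0.4899, -0.6974, -0.4669]
J₁: ẑ×o_n = [0.6974, -0.4899, 0.0000], ω = ẑ
J2: z=[0.0000, 0.0000, 1.0000] o=[0.0272, -0.5193, 0.0000] → [0.1781, -0.5171, 0.0000, 0.0000, 0.0000, 1.0000]
J3: z=[0.3256, -0.9455, 0.0000] o=[-0.1808, -0.5909, 0.0000] → [0.4415, 0.1520, -0.3269, 0.3256, -0.9455, 0.0000]
q̇ = J⁺·V = [-0.8800, -0.4720, 0.7450]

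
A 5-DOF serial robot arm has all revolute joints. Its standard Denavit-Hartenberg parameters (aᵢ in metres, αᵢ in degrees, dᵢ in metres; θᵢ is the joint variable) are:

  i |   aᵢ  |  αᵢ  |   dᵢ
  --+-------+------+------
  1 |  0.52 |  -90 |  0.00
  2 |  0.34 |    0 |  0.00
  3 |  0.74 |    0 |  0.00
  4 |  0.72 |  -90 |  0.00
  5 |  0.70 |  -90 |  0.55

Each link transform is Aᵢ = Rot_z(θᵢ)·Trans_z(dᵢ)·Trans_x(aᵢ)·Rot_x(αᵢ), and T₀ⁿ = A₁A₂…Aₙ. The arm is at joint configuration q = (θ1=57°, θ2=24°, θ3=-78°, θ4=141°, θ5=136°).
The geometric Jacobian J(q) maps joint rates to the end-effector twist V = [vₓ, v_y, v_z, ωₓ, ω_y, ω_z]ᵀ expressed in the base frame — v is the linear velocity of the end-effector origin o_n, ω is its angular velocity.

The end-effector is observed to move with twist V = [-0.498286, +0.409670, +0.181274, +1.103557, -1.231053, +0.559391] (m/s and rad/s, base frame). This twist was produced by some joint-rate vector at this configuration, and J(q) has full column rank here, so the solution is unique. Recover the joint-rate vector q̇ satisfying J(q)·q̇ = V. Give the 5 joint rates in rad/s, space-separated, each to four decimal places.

o_n = [0.8041, 0.3454, 0.2154]
J₁: ẑ×o_n = [-0.3454, 0.8041, 0.0000], ω = ẑ
J2: z=[-0.8387, 0.5446, 0.0000] o=[0.2832, 0.4361, 0.0000] → [0.1173, 0.1807, -0.2076, -0.8387, 0.5446, 0.0000]
J3: z=[-0.8387, 0.5446, 0.0000] o=[0.4524, 0.6966, -0.1383] → [0.1927, 0.2967, 0.1030, -0.8387, 0.5446, 0.0000]
J4: z=[-0.8387, 0.5446, 0.0000] o=[0.6893, 1.0614, 0.4604] → [-0.1334, -0.2054, 0.5379, -0.8387, 0.5446, 0.0000]
J5: z=[-0.5439, -0.8375, -0.0523] o=[0.7098, 1.0930, -0.2586] → [-0.4362, 0.2529, 0.4856, -0.5439, -0.8375, -0.0523]
q̇ = J⁺·V = [0.5820, -0.9750, -0.2370, -0.3840, 0.4320]

0.5820 -0.9750 -0.2370 -0.3840 0.4320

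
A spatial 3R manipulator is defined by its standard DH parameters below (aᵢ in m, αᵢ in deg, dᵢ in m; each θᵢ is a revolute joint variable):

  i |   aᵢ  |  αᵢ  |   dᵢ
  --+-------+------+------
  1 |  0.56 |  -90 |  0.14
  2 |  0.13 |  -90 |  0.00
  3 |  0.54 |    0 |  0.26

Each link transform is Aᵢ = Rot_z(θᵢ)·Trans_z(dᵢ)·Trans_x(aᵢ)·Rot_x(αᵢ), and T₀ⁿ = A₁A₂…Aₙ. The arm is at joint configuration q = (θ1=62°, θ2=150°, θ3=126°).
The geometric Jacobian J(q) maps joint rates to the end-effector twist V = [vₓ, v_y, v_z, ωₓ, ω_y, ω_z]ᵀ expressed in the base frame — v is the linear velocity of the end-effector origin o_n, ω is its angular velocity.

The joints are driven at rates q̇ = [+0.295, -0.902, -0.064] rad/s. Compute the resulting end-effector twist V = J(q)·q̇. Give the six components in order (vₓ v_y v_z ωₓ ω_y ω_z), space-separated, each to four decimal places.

-0.2222 -0.0890 0.0152 0.8114 -0.3952 0.2396

o_n = [0.6638, 0.3179, 0.4589]
J₁: ẑ×o_n = [-0.3179, 0.6638, 0.0000], ω = ẑ
J2: z=[-0.8829, 0.4695, 0.0000] o=[0.2629, 0.4945, 0.1400] → [0.1497, 0.2815, -0.0323, -0.8829, 0.4695, 0.0000]
J3: z=[-0.2347, -0.4415, 0.8660] o=[0.2100, 0.3950, 0.0750] → [-0.1026, 0.4831, 0.2184, -0.2347, -0.4415, 0.8660]
V = J·q̇ = [-0.2222, -0.0890, 0.0152, 0.8114, -0.3952, 0.2396]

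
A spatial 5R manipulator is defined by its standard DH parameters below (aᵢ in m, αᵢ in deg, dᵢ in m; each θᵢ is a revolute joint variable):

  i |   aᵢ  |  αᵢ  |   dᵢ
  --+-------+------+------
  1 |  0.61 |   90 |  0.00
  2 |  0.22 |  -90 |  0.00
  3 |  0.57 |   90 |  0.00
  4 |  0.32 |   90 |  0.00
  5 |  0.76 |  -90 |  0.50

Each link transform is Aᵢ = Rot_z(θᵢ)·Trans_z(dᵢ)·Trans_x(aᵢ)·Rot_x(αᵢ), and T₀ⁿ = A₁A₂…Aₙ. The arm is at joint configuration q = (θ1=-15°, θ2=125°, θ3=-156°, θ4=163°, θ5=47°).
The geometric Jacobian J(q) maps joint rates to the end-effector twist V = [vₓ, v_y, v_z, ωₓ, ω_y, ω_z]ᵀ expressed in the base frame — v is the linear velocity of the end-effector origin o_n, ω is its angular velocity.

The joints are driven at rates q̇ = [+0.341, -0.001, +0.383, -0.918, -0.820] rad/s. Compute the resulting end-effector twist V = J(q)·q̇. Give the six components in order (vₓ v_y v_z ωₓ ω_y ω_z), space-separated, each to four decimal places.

-0.7671 -0.3595 -0.6202 -0.2023 -0.7120 1.0564

o_n = [0.1175, 0.5302, -0.3558]
J₁: ẑ×o_n = [-0.5302, 0.1175, 0.0000], ω = ẑ
J2: z=[-0.2588, -0.9659, 0.0000] o=[0.5892, -0.1579, 0.0000] → [0.3437, -0.0921, -0.6338, -0.2588, -0.9659, 0.0000]
J3: z=[-0.7912, 0.2120, -0.5736] o=[0.4673, -0.1252, 0.1802] → [0.2623, -0.2235, -0.4444, -0.7912, 0.2120, -0.5736]
J4: z=[0.4618, 0.8220, -0.3332] o=[0.6958, -0.4265, -0.2463] → [0.2287, 0.2433, 0.9172, 0.4618, 0.8220, -0.3332]
J5: z=[-0.6395, 0.0482, -0.7673] o=[0.4991, -0.2449, -0.0710] → [0.5810, 0.1107, -0.4773, -0.6395, 0.0482, -0.7673]
V = J·q̇ = [-0.7671, -0.3595, -0.6202, -0.2023, -0.7120, 1.0564]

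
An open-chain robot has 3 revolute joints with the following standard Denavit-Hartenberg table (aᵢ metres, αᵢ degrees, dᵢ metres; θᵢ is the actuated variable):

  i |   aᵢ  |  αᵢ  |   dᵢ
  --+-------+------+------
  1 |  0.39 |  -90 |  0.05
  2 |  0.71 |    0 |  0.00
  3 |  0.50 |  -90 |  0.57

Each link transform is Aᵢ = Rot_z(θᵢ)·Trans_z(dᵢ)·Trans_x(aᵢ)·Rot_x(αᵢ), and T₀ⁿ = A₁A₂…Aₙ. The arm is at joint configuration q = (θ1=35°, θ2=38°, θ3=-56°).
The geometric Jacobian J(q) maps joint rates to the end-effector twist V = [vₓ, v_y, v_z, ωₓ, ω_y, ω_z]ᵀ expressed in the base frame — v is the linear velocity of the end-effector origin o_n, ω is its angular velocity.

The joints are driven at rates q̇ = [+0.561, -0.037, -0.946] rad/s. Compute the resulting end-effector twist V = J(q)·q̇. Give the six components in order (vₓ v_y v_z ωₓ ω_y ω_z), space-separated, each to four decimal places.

-0.8316 0.3936 0.4881 0.5638 -0.8052 0.5610

o_n = [0.8404, 1.2843, -0.2326]
J₁: ẑ×o_n = [-1.2843, 0.8404, 0.0000], ω = ẑ
J2: z=[-0.5736, 0.8192, 0.0000] o=[0.3195, 0.2237, 0.0500] → [-0.2315, -0.1621, -1.0350, -0.5736, 0.8192, 0.0000]
J3: z=[-0.5736, 0.8192, 0.0000] o=[0.7778, 0.5446, -0.3871] → [0.1266, 0.0886, -0.4755, -0.5736, 0.8192, 0.0000]
V = J·q̇ = [-0.8316, 0.3936, 0.4881, 0.5638, -0.8052, 0.5610]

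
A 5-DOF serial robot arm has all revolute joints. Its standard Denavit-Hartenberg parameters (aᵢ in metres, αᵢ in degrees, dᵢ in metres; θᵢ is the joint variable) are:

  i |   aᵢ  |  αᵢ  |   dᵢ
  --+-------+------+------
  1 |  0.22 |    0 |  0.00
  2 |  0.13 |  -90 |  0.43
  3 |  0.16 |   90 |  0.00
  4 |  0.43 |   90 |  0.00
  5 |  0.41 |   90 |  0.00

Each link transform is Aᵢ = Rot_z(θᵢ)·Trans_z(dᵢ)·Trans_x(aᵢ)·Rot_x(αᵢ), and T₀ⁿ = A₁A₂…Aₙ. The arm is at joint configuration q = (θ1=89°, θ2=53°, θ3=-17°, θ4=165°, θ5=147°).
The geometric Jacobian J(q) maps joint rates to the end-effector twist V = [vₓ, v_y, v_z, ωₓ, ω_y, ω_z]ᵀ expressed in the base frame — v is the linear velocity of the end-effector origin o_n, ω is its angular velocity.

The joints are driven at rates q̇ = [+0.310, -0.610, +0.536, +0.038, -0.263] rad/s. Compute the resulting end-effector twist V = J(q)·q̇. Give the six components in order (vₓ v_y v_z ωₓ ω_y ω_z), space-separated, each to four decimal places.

o_n = [-0.1187, 0.2874, 0.6660]
J₁: ẑ×o_n = [-0.2874, -0.1187, 0.0000], ω = ẑ
J2: z=[0.0000, 0.0000, 1.0000] o=[0.0038, 0.2200, 0.0000] → [-0.0675, -0.1226, 0.0000, 0.0000, 0.0000, 1.0000]
J3: z=[-0.6157, -0.7880, 0.0000] o=[-0.0986, 0.3000, 0.4300] → [-0.1860, 0.1453, -0.0081, -0.6157, -0.7880, 0.0000]
J4: z=[0.2304, -0.1800, 0.9563] o=[-0.2192, 0.3942, 0.4768] → [0.0680, 0.0524, -0.0065, 0.2304, -0.1800, 0.9563]
J5: z=[-0.7897, -0.6088, 0.0757] o=[0.0253, 0.0620, 0.3553] → [-0.2062, 0.2344, -0.2658, -0.7897, -0.6088, 0.0757]
V = J·q̇ = [-0.0908, 0.0562, 0.0653, -0.1135, -0.2691, -0.2836]

-0.0908 0.0562 0.0653 -0.1135 -0.2691 -0.2836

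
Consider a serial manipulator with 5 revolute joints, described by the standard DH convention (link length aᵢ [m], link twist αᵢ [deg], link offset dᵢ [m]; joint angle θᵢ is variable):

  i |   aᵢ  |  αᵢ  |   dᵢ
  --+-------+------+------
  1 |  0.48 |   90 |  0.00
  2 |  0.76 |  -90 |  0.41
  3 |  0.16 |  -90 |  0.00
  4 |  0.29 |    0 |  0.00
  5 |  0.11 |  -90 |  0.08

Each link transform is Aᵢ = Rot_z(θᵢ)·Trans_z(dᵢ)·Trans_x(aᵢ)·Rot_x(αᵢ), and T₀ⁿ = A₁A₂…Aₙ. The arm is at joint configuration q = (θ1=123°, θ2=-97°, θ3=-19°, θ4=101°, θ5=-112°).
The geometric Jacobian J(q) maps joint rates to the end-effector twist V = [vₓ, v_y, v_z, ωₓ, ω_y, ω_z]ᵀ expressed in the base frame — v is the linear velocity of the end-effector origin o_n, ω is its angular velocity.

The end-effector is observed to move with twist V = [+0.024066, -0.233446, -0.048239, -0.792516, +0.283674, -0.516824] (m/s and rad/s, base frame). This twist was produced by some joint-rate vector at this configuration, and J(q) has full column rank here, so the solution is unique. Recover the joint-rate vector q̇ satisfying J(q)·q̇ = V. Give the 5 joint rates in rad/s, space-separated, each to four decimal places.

o_n = [0.2851, 0.3020, -0.9476]
J₁: ẑ×o_n = [-0.3020, 0.2851, 0.0000], ω = ẑ
J2: z=[0.8387, 0.5446, 0.0000] o=[-0.2614, 0.4026, 0.0000] → [-0.5161, 0.7947, -0.3820, 0.8387, 0.5446, 0.0000]
J3: z=[-0.5406, 0.8324, -0.1219] o=[0.1329, 0.5482, -0.7543] → [-0.1909, -0.1230, 0.0064, -0.5406, 0.8324, -0.1219]
J4: z=[-0.7714, -0.5482, -0.3231] o=[0.1866, 0.5611, -0.9045] → [-0.0601, -0.0651, 0.2539, -0.7714, -0.5482, -0.3231]
J5: z=[-0.7714, -0.5482, -0.3231] o=[0.3219, 0.3197, -0.8179] → [0.0654, -0.0882, -0.0065, -0.7714, -0.5482, -0.3231]
q̇ = J⁺·V = [-0.2670, -0.0270, 0.6950, -0.2290, 0.7400]

-0.2670 -0.0270 0.6950 -0.2290 0.7400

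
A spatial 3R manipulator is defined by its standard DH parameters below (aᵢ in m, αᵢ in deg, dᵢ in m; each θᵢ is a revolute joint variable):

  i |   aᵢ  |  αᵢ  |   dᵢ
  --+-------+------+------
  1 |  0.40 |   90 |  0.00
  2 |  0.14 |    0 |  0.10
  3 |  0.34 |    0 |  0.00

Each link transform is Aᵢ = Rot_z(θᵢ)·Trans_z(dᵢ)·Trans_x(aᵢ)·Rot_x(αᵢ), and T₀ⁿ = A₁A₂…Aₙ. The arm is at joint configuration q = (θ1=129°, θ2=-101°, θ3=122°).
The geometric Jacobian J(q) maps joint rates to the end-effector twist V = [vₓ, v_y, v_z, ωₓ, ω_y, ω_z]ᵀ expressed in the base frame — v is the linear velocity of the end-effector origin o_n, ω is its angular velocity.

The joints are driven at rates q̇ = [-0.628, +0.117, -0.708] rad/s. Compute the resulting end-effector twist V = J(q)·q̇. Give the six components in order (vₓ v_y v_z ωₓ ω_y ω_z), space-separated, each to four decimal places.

o_n = [-0.3570, 0.5997, -0.0156]
J₁: ẑ×o_n = [-0.5997, -0.3570, 0.0000], ω = ẑ
J2: z=[0.7771, 0.6293, 0.0000] o=[-0.2517, 0.3109, 0.0000] → [-0.0098, 0.0121, 0.2907, 0.7771, 0.6293, 0.0000]
J3: z=[0.7771, 0.6293, 0.0000] o=[-0.1572, 0.3530, -0.1374] → [0.0767, -0.0947, 0.3174, 0.7771, 0.6293, 0.0000]
V = J·q̇ = [0.3212, 0.2926, -0.1907, -0.4593, -0.3719, -0.6280]

0.3212 0.2926 -0.1907 -0.4593 -0.3719 -0.6280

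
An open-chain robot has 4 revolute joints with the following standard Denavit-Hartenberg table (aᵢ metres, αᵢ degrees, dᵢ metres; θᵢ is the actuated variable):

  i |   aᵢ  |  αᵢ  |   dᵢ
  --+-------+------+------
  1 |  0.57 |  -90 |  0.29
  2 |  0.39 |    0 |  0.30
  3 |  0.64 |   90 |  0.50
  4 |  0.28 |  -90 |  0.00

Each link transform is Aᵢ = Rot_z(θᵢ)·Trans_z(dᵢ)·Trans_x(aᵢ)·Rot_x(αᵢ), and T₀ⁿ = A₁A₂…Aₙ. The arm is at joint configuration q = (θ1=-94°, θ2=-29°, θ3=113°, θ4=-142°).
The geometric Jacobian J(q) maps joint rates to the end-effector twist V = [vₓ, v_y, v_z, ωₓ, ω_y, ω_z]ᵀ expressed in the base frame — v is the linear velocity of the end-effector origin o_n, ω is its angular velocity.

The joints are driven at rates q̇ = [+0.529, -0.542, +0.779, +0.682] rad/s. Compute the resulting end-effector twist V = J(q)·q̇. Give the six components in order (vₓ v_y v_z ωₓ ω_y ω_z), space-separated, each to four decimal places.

0.3902 0.4950 0.0576 0.1891 -0.6931 0.6003

o_n = [0.5595, -0.9964, 0.0620]
J₁: ẑ×o_n = [0.9964, 0.5595, -0.0000], ω = ẑ
J2: z=[0.9976, -0.0698, 0.0000] o=[-0.0398, -0.5686, 0.2900] → [0.0159, 0.2274, -0.3849, 0.9976, -0.0698, 0.0000]
J3: z=[0.9976, -0.0698, 0.0000] o=[0.2357, -0.9298, 0.4791] → [0.0291, 0.4160, -0.0438, 0.9976, -0.0698, 0.0000]
J4: z=[-0.0694, -0.9921, 0.1045] o=[0.7298, -1.0314, -0.1574] → [-0.2214, -0.0026, -0.1714, -0.0694, -0.9921, 0.1045]
V = J·q̇ = [0.3902, 0.4950, 0.0576, 0.1891, -0.6931, 0.6003]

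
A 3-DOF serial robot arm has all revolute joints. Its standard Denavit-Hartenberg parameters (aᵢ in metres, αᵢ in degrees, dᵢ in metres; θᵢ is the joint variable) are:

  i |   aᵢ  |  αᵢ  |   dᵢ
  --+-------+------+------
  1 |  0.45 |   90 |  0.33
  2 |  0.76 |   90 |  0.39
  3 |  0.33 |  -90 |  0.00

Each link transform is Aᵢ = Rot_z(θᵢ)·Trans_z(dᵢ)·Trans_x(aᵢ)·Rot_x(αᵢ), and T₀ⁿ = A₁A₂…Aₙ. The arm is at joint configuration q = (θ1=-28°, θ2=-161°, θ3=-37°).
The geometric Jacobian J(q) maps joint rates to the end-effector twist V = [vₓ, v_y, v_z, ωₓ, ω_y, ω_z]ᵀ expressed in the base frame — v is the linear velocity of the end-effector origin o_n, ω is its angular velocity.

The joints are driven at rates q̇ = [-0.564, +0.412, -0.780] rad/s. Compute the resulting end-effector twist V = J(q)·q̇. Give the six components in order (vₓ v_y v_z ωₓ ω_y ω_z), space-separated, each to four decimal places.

0.3888 0.3568 -0.3483 0.0308 -0.4830 -1.3015

o_n = [-0.5470, 0.0741, -0.0032]
J₁: ẑ×o_n = [-0.0741, -0.5470, 0.0000], ω = ẑ
J2: z=[-0.4695, -0.8829, 0.0000] o=[0.3973, -0.2113, 0.3300] → [0.2942, -0.1564, -0.9678, -0.4695, -0.8829, 0.0000]
J3: z=[-0.2875, 0.1528, 0.9455] o=[-0.4202, -0.2183, 0.0826] → [-0.2895, -0.1445, -0.0647, -0.2875, 0.1528, 0.9455]
V = J·q̇ = [0.3888, 0.3568, -0.3483, 0.0308, -0.4830, -1.3015]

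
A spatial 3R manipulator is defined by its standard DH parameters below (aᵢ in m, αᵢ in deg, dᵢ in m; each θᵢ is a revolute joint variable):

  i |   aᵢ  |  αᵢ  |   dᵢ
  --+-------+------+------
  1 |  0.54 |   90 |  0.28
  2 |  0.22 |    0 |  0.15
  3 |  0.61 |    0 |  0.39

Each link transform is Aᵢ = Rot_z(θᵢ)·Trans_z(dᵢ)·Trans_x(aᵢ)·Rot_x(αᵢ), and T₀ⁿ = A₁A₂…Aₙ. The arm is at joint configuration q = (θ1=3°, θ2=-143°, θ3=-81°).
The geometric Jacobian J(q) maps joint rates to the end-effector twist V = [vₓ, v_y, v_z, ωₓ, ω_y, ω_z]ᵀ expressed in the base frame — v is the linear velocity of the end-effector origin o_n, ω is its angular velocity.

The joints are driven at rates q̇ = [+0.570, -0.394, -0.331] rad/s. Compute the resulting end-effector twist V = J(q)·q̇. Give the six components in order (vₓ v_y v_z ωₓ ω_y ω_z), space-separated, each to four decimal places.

o_n = [-0.0461, -0.5432, 0.5713]
J₁: ẑ×o_n = [0.5432, -0.0461, 0.0000], ω = ẑ
J2: z=[0.0523, -0.9986, 0.0000] o=[0.5393, 0.0283, 0.2800] → [-0.2909, -0.0152, -0.6145, 0.0523, -0.9986, 0.0000]
J3: z=[0.0523, -0.9986, 0.0000] o=[0.3717, -0.1307, 0.1476] → [-0.4232, -0.0222, -0.4388, 0.0523, -0.9986, 0.0000]
V = J·q̇ = [0.5643, -0.0129, 0.3874, -0.0379, 0.7240, 0.5700]

0.5643 -0.0129 0.3874 -0.0379 0.7240 0.5700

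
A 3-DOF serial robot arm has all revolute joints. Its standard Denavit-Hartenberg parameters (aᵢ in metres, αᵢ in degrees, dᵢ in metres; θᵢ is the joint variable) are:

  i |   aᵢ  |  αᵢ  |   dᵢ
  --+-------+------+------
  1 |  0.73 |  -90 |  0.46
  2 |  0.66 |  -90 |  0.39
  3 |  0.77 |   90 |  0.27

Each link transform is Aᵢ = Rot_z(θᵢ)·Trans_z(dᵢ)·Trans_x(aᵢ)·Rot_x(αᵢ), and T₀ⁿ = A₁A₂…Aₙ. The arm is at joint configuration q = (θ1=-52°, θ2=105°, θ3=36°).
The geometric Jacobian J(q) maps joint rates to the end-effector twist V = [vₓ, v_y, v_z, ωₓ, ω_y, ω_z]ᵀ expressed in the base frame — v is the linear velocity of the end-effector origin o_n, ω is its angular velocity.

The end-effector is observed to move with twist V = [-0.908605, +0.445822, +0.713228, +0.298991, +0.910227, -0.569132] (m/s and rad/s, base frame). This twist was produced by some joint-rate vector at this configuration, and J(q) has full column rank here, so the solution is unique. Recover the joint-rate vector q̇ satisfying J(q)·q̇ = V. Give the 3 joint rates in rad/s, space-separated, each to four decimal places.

-0.7120 0.7960 0.5520

o_n = [0.0351, -0.1466, -0.7093]
J₁: ẑ×o_n = [0.1466, 0.0351, -0.0000], ω = ẑ
J2: z=[0.7880, 0.6157, 0.0000] o=[0.4494, -0.5752, 0.4600] → [-0.7199, 0.9215, 0.5929, 0.7880, 0.6157, 0.0000]
J3: z=[-0.5947, 0.7612, 0.2588] o=[0.6516, -0.2005, -0.1775] → [-0.4188, -0.4758, 0.4372, -0.5947, 0.7612, 0.2588]
q̇ = J⁺·V = [-0.7120, 0.7960, 0.5520]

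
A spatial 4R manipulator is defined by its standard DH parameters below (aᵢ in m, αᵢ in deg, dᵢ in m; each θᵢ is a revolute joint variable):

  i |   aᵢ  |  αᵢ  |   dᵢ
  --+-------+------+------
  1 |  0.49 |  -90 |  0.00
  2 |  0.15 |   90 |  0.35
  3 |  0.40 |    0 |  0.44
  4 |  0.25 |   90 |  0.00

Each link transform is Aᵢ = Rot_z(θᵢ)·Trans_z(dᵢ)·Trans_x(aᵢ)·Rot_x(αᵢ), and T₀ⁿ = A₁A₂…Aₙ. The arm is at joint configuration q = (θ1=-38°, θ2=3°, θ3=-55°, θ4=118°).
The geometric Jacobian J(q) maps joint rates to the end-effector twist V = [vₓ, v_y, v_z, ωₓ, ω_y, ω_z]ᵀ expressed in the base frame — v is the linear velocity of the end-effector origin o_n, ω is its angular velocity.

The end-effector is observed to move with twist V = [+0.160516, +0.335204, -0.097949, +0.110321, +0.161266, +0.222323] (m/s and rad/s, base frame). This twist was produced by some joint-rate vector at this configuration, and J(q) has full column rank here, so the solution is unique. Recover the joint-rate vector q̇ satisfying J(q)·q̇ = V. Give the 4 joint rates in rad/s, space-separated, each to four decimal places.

0.4580 0.1950 -0.3080 0.0720

o_n = [0.9431, -0.4258, 0.4136]
J₁: ẑ×o_n = [0.4258, 0.9431, -0.0000], ω = ẑ
J2: z=[0.6157, 0.7880, 0.0000] o=[0.3861, -0.3017, 0.0000] → [0.3259, -0.2546, -0.5153, 0.6157, 0.7880, 0.0000]
J3: z=[0.0412, -0.0322, 0.9986] o=[0.7196, -0.1181, -0.0079] → [0.2937, 0.2057, -0.0055, 0.0412, -0.0322, 0.9986]
J4: z=[0.0412, -0.0322, 0.9986] o=[0.7166, -0.5315, 0.4195] → [-0.1054, 0.2264, 0.0117, 0.0412, -0.0322, 0.9986]
q̇ = J⁺·V = [0.4580, 0.1950, -0.3080, 0.0720]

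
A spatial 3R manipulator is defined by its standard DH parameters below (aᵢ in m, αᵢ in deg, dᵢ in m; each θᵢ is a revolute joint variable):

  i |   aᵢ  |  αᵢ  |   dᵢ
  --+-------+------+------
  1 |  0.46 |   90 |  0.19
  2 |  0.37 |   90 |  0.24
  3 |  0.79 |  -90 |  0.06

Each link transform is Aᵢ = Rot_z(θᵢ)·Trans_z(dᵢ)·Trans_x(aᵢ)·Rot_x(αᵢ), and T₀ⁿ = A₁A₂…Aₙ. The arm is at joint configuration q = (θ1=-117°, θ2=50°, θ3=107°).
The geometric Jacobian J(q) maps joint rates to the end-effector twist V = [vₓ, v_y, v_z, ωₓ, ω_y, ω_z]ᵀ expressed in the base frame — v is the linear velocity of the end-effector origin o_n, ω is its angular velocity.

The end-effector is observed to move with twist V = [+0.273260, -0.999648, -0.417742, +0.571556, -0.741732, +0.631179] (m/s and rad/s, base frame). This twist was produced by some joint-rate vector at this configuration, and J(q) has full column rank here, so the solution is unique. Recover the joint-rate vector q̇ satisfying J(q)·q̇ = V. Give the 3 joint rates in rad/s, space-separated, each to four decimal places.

0.9680 -0.8460 0.5240

o_n = [-1.1573, -0.0785, 0.2579]
J₁: ẑ×o_n = [0.0785, -1.1573, 0.0000], ω = ẑ
J2: z=[-0.8910, 0.4540, 0.0000] o=[-0.2088, -0.4099, 0.1900] → [0.0308, 0.0605, 0.1353, -0.8910, 0.4540, 0.0000]
J3: z=[-0.3478, -0.6826, -0.6428] o=[-0.5307, -0.5128, 0.4734] → [0.4263, 0.3278, -0.5787, -0.3478, -0.6826, -0.6428]
q̇ = J⁺·V = [0.9680, -0.8460, 0.5240]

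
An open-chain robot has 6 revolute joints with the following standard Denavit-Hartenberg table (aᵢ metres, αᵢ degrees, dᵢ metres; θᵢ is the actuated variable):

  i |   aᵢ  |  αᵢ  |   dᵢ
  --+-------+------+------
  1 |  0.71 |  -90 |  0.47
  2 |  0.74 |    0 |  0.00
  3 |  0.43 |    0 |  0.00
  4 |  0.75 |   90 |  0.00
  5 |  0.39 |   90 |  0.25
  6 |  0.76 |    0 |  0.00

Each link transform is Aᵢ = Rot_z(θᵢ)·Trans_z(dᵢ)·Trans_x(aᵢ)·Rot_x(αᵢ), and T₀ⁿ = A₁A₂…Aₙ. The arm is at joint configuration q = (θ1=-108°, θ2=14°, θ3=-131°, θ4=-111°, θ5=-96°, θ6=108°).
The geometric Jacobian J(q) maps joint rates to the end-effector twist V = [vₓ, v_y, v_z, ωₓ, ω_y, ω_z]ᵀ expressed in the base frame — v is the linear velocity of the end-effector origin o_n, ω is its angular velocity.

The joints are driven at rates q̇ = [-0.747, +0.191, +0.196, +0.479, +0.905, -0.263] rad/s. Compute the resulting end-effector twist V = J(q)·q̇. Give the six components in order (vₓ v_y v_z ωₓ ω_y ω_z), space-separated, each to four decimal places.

-0.9033 1.4200 -0.3928 0.6437 -0.7323 -1.5469

o_n = [-0.5994, -1.3454, -0.5221]
J₁: ẑ×o_n = [1.3454, -0.5994, 0.0000], ω = ẑ
J2: z=[0.9511, -0.3090, 0.0000] o=[-0.2194, -0.6753, 0.4700] → [0.3066, 0.9436, -0.7547, 0.9511, -0.3090, 0.0000]
J3: z=[0.9511, -0.3090, 0.0000] o=[-0.4413, -1.3581, 0.2910] → [0.2513, 0.7733, -0.0367, 0.9511, -0.3090, 0.0000]
J4: z=[0.9511, -0.3090, 0.0000] o=[-0.3810, -1.1725, 0.6741] → [0.3697, 1.1377, -0.2319, 0.9511, -0.3090, 0.0000]
J5: z=[-0.2296, -0.7068, -0.6691] o=[-0.2259, -0.6952, 0.1168] → [0.0165, 0.1032, -0.1147, -0.2296, -0.7068, -0.6691]
J6: z=[-0.1062, -0.6652, 0.7391] o=[-0.6606, -0.7780, -0.0202] → [0.7532, -0.0081, 0.1010, -0.1062, -0.6652, 0.7391]
V = J·q̇ = [-0.9033, 1.4200, -0.3928, 0.6437, -0.7323, -1.5469]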